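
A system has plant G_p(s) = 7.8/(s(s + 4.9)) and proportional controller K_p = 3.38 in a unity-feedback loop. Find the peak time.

T_p = 0.696 s

The closed-loop denominator s² + 4.9s + 26.36 gives ω_n = √26.36 = 5.135 and ζ = 4.9/(2ω_n) = 0.4772.
Damped frequency ω_d = ω_n√(1−ζ²) = 4.512 rad/s, so peak time T_p = π/ω_d = 0.696 s.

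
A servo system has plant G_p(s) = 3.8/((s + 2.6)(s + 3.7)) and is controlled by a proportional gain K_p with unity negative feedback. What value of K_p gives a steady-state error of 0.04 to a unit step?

K_p = 60.8

The loop is type 0, so e_ss(step) = 1/(1 + K_pos) with K_pos = K_p·G_p(0).
G_p(0) = 0.395. Require 1/(1 + K_p·0.395) = 0.04, so 1 + 0.395·K_p = 25.
K_p = (25 − 1)/0.395 = 60.8.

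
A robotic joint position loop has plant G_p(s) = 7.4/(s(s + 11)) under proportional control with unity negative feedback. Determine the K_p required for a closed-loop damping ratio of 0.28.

Closed-loop characteristic equation: s² + 11s + K_p·7.4 = 0.
So ω_n = √(7.4K_p) and 2ζω_n = 11, giving ζ = 11/(2√(7.4K_p)).
Setting ζ = 0.28: √(7.4K_p) = 11/(2·0.28) = 19.64, so K_p = 385.8/7.4 = 52.1.

K_p = 52.1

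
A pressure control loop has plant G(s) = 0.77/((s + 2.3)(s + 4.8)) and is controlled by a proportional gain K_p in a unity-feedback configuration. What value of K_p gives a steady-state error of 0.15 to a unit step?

K_p = 81.2

For a type-0 loop with proportional control, e_ss = 1/(1 + K_p·G(0)).
G(0) = 0.06975. Require 1/(1 + K_p·0.06975) = 0.15, so 1 + 0.06975·K_p = 6.667.
K_p = (6.667 − 1)/0.06975 = 81.2.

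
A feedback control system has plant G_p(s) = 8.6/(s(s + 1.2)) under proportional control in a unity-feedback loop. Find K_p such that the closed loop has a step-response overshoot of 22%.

From %OS = 100·exp(−πζ/√(1−ζ²)) = 22%, ζ = −ln(0.22)/√(π²+ln²(0.22)) = 0.4342.
Characteristic equation s² + 1.2s + 8.6K_p = 0 gives ζ = 1.2/(2√(8.6K_p)).
Setting ζ = 0.4342: √(8.6K_p) = 1.2/(2·0.4342) = 1.382, so K_p = 1.91/8.6 = 0.222.

K_p = 0.222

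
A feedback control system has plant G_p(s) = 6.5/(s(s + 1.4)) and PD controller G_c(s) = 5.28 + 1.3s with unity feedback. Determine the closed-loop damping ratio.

ζ = 0.841

Forward path: (5.28 + 1.3s)·6.5/(s(s+1.4)). The closed-loop characteristic equation is s² + (1.4 + 6.5·1.3)s + 6.5·5.28 = 0.
That is s² + 9.85s + 34.32 = 0, so ω_n = 5.858 rad/s and ζ = 9.85/(2·5.858) = 0.8407.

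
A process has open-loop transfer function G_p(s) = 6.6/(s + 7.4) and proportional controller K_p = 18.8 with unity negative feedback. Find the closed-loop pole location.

s = -131.5

Closed-loop transfer function: T(s) = K_p·G_p(s)/(1 + K_p·G_p(s)) = 124.1/(s + 7.4 + 124.1) = 124.1/(s + 131.5).
The closed-loop pole is at s = −131.5.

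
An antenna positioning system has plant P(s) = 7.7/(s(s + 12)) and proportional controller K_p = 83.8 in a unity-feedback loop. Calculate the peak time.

T_p = 0.127 s

The closed-loop denominator s² + 12s + 645.3 gives ω_n = √645.3 = 25.4 and ζ = 12/(2ω_n) = 0.2362.
Damped frequency ω_d = ω_n√(1−ζ²) = 24.68 rad/s, so peak time T_p = π/ω_d = 0.127 s.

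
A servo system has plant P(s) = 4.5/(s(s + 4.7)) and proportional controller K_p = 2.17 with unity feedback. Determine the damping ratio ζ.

ζ = 0.752

With unity feedback the closed-loop characteristic equation is s² + 4.7s + 2.17·4.5 = s² + 4.7s + 9.765 = 0.
Matching s² + 2ζω_n s + ω_n²: ω_n = √9.765 = 3.125 rad/s and 2ζω_n = 4.7, so ζ = 4.7/(2·3.125) = 0.752.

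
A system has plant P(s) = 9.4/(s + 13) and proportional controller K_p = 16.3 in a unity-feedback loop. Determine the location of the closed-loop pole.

Closed-loop transfer function: T(s) = K_p·P(s)/(1 + K_p·P(s)) = 153.2/(s + 13 + 153.2) = 153.2/(s + 166.2).
The closed-loop pole is at s = −166.2.

s = -166.2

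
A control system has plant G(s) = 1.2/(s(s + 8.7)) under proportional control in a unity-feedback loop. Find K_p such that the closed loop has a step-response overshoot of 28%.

K_p = 112

From %OS = 100·exp(−πζ/√(1−ζ²)) = 28%, ζ = −ln(0.28)/√(π²+ln²(0.28)) = 0.3755.
Characteristic equation s² + 8.7s + 1.2K_p = 0 gives ζ = 8.7/(2√(1.2K_p)).
Setting ζ = 0.3755: √(1.2K_p) = 8.7/(2·0.3755) = 11.58, so K_p = 134.2/1.2 = 112.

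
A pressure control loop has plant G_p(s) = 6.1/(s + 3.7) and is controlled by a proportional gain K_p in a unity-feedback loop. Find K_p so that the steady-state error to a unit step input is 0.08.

K_p = 6.98

The loop is type 0, so e_ss(step) = 1/(1 + K_pos) with K_pos = K_p·G_p(0).
G_p(0) = 1.649. Require 1/(1 + K_p·1.649) = 0.08, so 1 + 1.649·K_p = 12.5.
K_p = (12.5 − 1)/1.649 = 6.98.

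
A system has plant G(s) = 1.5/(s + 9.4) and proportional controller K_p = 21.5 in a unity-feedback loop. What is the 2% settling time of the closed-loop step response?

Closed-loop transfer function: T(s) = K_p·G(s)/(1 + K_p·G(s)) = 32.25/(s + 9.4 + 32.25) = 32.25/(s + 41.65).
Time constant τ = 1/41.65 = 0.02401 s, so the 2% settling time is about 4τ = 0.096 s.

T_s ≈ 0.096 s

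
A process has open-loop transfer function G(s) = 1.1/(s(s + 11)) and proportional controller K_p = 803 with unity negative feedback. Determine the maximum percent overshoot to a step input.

55.3%

The closed-loop denominator s² + 11s + 883.3 gives ω_n = √883.3 = 29.72 and ζ = 11/(2ω_n) = 0.1851.
%OS = 100·exp(−πζ/√(1−ζ²)) = 100·exp(−π·0.1851/√0.9658) = 55.3%.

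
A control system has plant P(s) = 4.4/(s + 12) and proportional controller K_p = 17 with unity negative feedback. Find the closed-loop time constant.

Closed-loop transfer function: T(s) = K_p·P(s)/(1 + K_p·P(s)) = 74.8/(s + 12 + 74.8) = 74.8/(s + 86.8).
Time constant τ = 1/86.8 = 0.0115 s.

τ = 0.0115 s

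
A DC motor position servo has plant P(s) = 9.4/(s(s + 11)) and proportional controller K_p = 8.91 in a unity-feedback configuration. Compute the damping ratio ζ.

ζ = 0.601

1 + K_p·P(s) = 0 gives s² + 11s + 83.75 = 0.
So ω_n² = 83.75 ⇒ ω_n = 9.152 rad/s, and ζ = 11/(2ω_n) = 0.601.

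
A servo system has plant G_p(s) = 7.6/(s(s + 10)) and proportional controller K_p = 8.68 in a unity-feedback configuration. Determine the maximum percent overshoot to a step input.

From 1 + K_pG_p(s) = 0: s² + 10s + 65.97 = 0 ⇒ ω_n = 8.122, ζ = 0.6156.
%OS = 100·exp(−πζ/√(1−ζ²)) = 100·exp(−π·0.6156/√0.621) = 8.59%.

8.59%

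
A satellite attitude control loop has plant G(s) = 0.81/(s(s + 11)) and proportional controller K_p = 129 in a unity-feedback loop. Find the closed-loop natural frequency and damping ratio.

The closed-loop denominator is s(s+11) + 129·0.81 = s² + 11s + 104.5.
Matching s² + 2ζω_n s + ω_n²: ω_n = √104.5 = 10.22 rad/s and 2ζω_n = 11, so ζ = 11/(2·10.22) = 0.538.

ω_n = 10.2 rad/s, ζ = 0.538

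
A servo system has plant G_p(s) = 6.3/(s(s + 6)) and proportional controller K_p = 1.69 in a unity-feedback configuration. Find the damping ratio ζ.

The closed-loop denominator is s(s+6) + 1.69·6.3 = s² + 6s + 10.65.
Matching s² + 2ζω_n s + ω_n²: ω_n = √10.65 = 3.263 rad/s and 2ζω_n = 6, so ζ = 6/(2·3.263) = 0.919.

ζ = 0.919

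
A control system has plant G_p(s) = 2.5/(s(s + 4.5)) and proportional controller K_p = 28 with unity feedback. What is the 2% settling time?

Closed-loop characteristic equation: s² + 4.5s + 70 = 0, so ω_n = 8.367 rad/s and ζ = 4.5/(2·8.367) = 0.2689.
2% settling time T_s ≈ 4/(ζω_n) = 4/2.25 = 1.78 s.

T_s ≈ 1.78 s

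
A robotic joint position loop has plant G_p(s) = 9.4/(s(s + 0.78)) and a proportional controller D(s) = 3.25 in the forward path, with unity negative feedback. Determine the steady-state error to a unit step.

0

The open loop D(s)G_p(s) has a pole at the origin (type 1), so the static position error constant is infinite and e_ss = 1/(1+∞) = 0.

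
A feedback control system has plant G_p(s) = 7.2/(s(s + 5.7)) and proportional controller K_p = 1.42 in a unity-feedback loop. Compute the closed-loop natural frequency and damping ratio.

With unity feedback the closed-loop characteristic equation is s² + 5.7s + 1.42·7.2 = s² + 5.7s + 10.22 = 0.
Matching s² + 2ζω_n s + ω_n²: ω_n = √10.22 = 3.197 rad/s and 2ζω_n = 5.7, so ζ = 5.7/(2·3.197) = 0.891.

ω_n = 3.2 rad/s, ζ = 0.891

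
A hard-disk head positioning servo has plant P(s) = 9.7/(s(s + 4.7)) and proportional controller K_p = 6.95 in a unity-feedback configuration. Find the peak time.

The closed-loop denominator s² + 4.7s + 67.41 gives ω_n = √67.41 = 8.211 and ζ = 4.7/(2ω_n) = 0.2862.
Damped frequency ω_d = ω_n√(1−ζ²) = 7.867 rad/s, so peak time T_p = π/ω_d = 0.399 s.

T_p = 0.399 s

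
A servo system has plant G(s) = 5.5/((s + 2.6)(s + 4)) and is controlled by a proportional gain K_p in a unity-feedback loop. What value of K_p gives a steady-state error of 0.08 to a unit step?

K_p = 21.7

Steady-state error for a unit step on this type-0 loop is 1/(1 + K_p·G(0)).
G(0) = 0.5288. Require 1/(1 + K_p·0.5288) = 0.08, so 1 + 0.5288·K_p = 12.5.
K_p = (12.5 − 1)/0.5288 = 21.7.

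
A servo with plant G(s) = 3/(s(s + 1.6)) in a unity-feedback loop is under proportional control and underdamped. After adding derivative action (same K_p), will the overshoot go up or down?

With PD the characteristic equation becomes s² + (a + K·K_d)s + K·K_p = 0; the damping term grows, ζ rises, overshoot falls.

decrease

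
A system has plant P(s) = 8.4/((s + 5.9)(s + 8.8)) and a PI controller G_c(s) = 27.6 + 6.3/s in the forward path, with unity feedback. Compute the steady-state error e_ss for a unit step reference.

0

The open loop G_c(s)P(s) has a pole at the origin (type 1), so the static position error constant is infinite and e_ss = 1/(1+∞) = 0.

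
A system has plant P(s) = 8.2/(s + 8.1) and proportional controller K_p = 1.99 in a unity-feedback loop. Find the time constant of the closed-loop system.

τ = 0.041 s

Closed-loop transfer function: T(s) = K_p·P(s)/(1 + K_p·P(s)) = 16.32/(s + 8.1 + 16.32) = 16.32/(s + 24.42).
Time constant τ = 1/24.42 = 0.041 s.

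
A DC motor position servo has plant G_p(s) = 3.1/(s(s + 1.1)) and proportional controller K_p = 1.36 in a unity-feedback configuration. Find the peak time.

The closed-loop denominator s² + 1.1s + 4.216 gives ω_n = √4.216 = 2.053 and ζ = 1.1/(2ω_n) = 0.2679.
Damped frequency ω_d = ω_n√(1−ζ²) = 1.978 rad/s, so peak time T_p = π/ω_d = 1.59 s.

T_p = 1.59 s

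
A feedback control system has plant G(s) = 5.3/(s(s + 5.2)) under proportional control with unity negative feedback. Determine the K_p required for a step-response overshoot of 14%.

From %OS = 100·exp(−πζ/√(1−ζ²)) = 14%, ζ = −ln(0.14)/√(π²+ln²(0.14)) = 0.5305.
Characteristic equation s² + 5.2s + 5.3K_p = 0 gives ζ = 5.2/(2√(5.3K_p)).
Setting ζ = 0.5305: √(5.3K_p) = 5.2/(2·0.5305) = 4.901, so K_p = 24.02/5.3 = 4.53.

K_p = 4.53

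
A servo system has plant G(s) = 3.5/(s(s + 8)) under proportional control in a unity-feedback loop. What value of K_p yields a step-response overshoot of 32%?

K_p = 39.3

From %OS = 100·exp(−πζ/√(1−ζ²)) = 32%, ζ = −ln(0.32)/√(π²+ln²(0.32)) = 0.341.
Characteristic equation s² + 8s + 3.5K_p = 0 gives ζ = 8/(2√(3.5K_p)).
Setting ζ = 0.341: √(3.5K_p) = 8/(2·0.341) = 11.73, so K_p = 137.6/3.5 = 39.3.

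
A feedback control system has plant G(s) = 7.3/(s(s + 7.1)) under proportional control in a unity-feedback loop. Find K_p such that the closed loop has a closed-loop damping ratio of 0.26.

Closed-loop characteristic equation: s² + 7.1s + K_p·7.3 = 0.
So ω_n = √(7.3K_p) and 2ζω_n = 7.1, giving ζ = 7.1/(2√(7.3K_p)).
Setting ζ = 0.26: √(7.3K_p) = 7.1/(2·0.26) = 13.65, so K_p = 186.4/7.3 = 25.5.

K_p = 25.5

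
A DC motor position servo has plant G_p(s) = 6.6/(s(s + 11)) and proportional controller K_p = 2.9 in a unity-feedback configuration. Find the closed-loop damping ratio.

The closed-loop denominator is s(s+11) + 2.9·6.6 = s² + 11s + 19.14.
Matching s² + 2ζω_n s + ω_n²: ω_n = √19.14 = 4.375 rad/s and 2ζω_n = 11, so ζ = 11/(2·4.375) = 1.26.

ζ = 1.26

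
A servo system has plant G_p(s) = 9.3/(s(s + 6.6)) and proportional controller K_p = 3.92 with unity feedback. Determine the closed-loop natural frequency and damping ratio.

1 + K_p·G_p(s) = 0 gives s² + 6.6s + 36.46 = 0.
Matching s² + 2ζω_n s + ω_n²: ω_n = √36.46 = 6.038 rad/s and 2ζω_n = 6.6, so ζ = 6.6/(2·6.038) = 0.547.

ω_n = 6.04 rad/s, ζ = 0.547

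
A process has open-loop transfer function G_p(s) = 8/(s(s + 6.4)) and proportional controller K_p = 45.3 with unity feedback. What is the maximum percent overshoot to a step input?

58.5%

From 1 + K_pG_p(s) = 0: s² + 6.4s + 362.4 = 0 ⇒ ω_n = 19.04, ζ = 0.1681.
%OS = 100·exp(−πζ/√(1−ζ²)) = 100·exp(−π·0.1681/√0.9717) = 58.5%.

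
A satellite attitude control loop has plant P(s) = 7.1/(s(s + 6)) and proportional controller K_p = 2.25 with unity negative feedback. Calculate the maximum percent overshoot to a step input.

The closed-loop denominator s² + 6s + 15.97 gives ω_n = √15.97 = 3.997 and ζ = 6/(2ω_n) = 0.7506.
%OS = 100·exp(−πζ/√(1−ζ²)) = 100·exp(−π·0.7506/√0.4366) = 2.82%.

2.82%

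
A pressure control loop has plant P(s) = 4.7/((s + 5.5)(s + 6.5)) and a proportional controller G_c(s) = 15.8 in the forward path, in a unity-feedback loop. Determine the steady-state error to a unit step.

The loop is type 0. Static position error constant K_pos = G_c(0)·P(0) = 15.8·0.1315 = 2.077.
Steady-state error to a unit step: e_ss = 1/(1+K_pos) = 1/3.077 = 0.325.

0.325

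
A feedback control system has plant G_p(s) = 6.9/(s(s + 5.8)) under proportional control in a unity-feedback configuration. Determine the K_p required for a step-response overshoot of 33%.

K_p = 11

From %OS = 100·exp(−πζ/√(1−ζ²)) = 33%, ζ = −ln(0.33)/√(π²+ln²(0.33)) = 0.3328.
Characteristic equation s² + 5.8s + 6.9K_p = 0 gives ζ = 5.8/(2√(6.9K_p)).
Setting ζ = 0.3328: √(6.9K_p) = 5.8/(2·0.3328) = 8.714, so K_p = 75.94/6.9 = 11.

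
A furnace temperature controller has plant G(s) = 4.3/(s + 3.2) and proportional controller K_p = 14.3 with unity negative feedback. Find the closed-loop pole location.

Closed-loop transfer function: T(s) = K_p·G(s)/(1 + K_p·G(s)) = 61.49/(s + 3.2 + 61.49) = 61.49/(s + 64.69).
The closed-loop pole is at s = −64.69.

s = -64.69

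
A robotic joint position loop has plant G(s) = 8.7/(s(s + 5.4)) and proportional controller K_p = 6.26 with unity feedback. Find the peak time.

T_p = 0.457 s

The closed-loop denominator s² + 5.4s + 54.46 gives ω_n = √54.46 = 7.38 and ζ = 5.4/(2ω_n) = 0.3659.
Damped frequency ω_d = ω_n√(1−ζ²) = 6.868 rad/s, so peak time T_p = π/ω_d = 0.457 s.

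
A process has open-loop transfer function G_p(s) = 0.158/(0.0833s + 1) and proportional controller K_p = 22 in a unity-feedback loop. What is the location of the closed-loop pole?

s = -53.73

Closed loop: T(s) = K_p·G_p/(1+K_p·G_p) = 3.476/(0.0833s + 1 + 3.476), with pole at s = −(1 + 3.476)/0.0833 = −53.73.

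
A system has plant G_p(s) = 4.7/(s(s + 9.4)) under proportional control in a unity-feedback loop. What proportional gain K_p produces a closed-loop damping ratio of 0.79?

K_p = 7.53

Closed-loop characteristic equation: s² + 9.4s + K_p·4.7 = 0.
So ω_n = √(4.7K_p) and 2ζω_n = 9.4, giving ζ = 9.4/(2√(4.7K_p)).
Setting ζ = 0.79: √(4.7K_p) = 9.4/(2·0.79) = 5.949, so K_p = 35.39/4.7 = 7.53.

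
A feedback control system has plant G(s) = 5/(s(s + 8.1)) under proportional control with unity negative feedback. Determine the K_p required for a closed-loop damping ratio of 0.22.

Closed-loop characteristic equation: s² + 8.1s + K_p·5 = 0.
So ω_n = √(5K_p) and 2ζω_n = 8.1, giving ζ = 8.1/(2√(5K_p)).
Setting ζ = 0.22: √(5K_p) = 8.1/(2·0.22) = 18.41, so K_p = 338.9/5 = 67.8.

K_p = 67.8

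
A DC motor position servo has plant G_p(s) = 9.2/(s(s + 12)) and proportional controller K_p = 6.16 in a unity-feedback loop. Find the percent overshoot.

From 1 + K_pG_p(s) = 0: s² + 12s + 56.67 = 0 ⇒ ω_n = 7.528, ζ = 0.797.
%OS = 100·exp(−πζ/√(1−ζ²)) = 100·exp(−π·0.797/√0.3648) = 1.58%.

1.58%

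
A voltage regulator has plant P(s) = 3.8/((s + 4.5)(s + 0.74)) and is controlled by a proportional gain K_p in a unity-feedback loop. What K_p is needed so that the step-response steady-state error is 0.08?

K_p = 10.1

Steady-state error for a unit step on this type-0 loop is 1/(1 + K_p·P(0)).
P(0) = 1.141. Require 1/(1 + K_p·1.141) = 0.08, so 1 + 1.141·K_p = 12.5.
K_p = (12.5 − 1)/1.141 = 10.1.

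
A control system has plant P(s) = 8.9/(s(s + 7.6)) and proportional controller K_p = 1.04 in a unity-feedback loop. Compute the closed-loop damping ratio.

1 + K_p·P(s) = 0 gives s² + 7.6s + 9.256 = 0.
So ω_n² = 9.256 ⇒ ω_n = 3.042 rad/s, and ζ = 7.6/(2ω_n) = 1.25.

ζ = 1.25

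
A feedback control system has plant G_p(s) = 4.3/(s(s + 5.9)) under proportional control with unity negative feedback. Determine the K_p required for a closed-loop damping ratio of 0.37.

Closed-loop characteristic equation: s² + 5.9s + K_p·4.3 = 0.
So ω_n = √(4.3K_p) and 2ζω_n = 5.9, giving ζ = 5.9/(2√(4.3K_p)).
Setting ζ = 0.37: √(4.3K_p) = 5.9/(2·0.37) = 7.973, so K_p = 63.57/4.3 = 14.8.

K_p = 14.8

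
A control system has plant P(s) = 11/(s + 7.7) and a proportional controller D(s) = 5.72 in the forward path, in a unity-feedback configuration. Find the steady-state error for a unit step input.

0.109

The loop is type 0. Static position error constant K_pos = D(0)·P(0) = 5.72·1.429 = 8.171.
Steady-state error to a unit step: e_ss = 1/(1+K_pos) = 1/9.171 = 0.109.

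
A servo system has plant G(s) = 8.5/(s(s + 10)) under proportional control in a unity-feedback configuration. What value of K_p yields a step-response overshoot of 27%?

K_p = 19.9

From %OS = 100·exp(−πζ/√(1−ζ²)) = 27%, ζ = −ln(0.27)/√(π²+ln²(0.27)) = 0.3847.
Characteristic equation s² + 10s + 8.5K_p = 0 gives ζ = 10/(2√(8.5K_p)).
Setting ζ = 0.3847: √(8.5K_p) = 10/(2·0.3847) = 13, so K_p = 168.9/8.5 = 19.9.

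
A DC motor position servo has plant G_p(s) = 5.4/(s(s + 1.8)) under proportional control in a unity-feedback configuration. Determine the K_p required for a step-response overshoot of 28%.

From %OS = 100·exp(−πζ/√(1−ζ²)) = 28%, ζ = −ln(0.28)/√(π²+ln²(0.28)) = 0.3755.
Characteristic equation s² + 1.8s + 5.4K_p = 0 gives ζ = 1.8/(2√(5.4K_p)).
Setting ζ = 0.3755: √(5.4K_p) = 1.8/(2·0.3755) = 2.397, so K_p = 5.743/5.4 = 1.06.

K_p = 1.06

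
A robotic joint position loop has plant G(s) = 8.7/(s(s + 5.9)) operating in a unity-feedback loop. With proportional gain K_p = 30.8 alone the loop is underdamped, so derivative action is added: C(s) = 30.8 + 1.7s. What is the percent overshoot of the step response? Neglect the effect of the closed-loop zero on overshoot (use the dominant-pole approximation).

Forward path: (30.8 + 1.7s)·8.7/(s(s+5.9)). The closed-loop characteristic equation is s² + (5.9 + 8.7·1.7)s + 8.7·30.8 = 0.
That is s² + 20.69s + 268 = 0, so ω_n = 16.37 rad/s and ζ = 20.69/(2·16.37) = 0.632.
%OS = 100·exp(−πζ/√(1−ζ²)) = 7.72%.

7.72%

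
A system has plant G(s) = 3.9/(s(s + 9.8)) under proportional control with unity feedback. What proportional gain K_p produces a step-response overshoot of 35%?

From %OS = 100·exp(−πζ/√(1−ζ²)) = 35%, ζ = −ln(0.35)/√(π²+ln²(0.35)) = 0.3169.
Characteristic equation s² + 9.8s + 3.9K_p = 0 gives ζ = 9.8/(2√(3.9K_p)).
Setting ζ = 0.3169: √(3.9K_p) = 9.8/(2·0.3169) = 15.46, so K_p = 239/3.9 = 61.3.

K_p = 61.3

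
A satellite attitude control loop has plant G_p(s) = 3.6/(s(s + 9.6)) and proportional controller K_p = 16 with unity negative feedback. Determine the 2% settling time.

T_s ≈ 0.833 s

The closed-loop denominator s² + 9.6s + 57.6 gives ω_n = √57.6 = 7.589 and ζ = 9.6/(2ω_n) = 0.6325.
2% settling time T_s ≈ 4/(ζω_n) = 4/4.8 = 0.833 s.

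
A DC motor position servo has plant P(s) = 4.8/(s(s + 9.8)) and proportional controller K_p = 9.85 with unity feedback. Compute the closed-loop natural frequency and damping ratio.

The closed-loop denominator is s(s+9.8) + 9.85·4.8 = s² + 9.8s + 47.28.
So ω_n² = 47.28 ⇒ ω_n = 6.876 rad/s, and ζ = 9.8/(2ω_n) = 0.713.

ω_n = 6.88 rad/s, ζ = 0.713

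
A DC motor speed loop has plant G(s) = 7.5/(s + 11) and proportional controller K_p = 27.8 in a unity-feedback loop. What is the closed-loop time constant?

τ = 0.00456 s

Closed-loop transfer function: T(s) = K_p·G(s)/(1 + K_p·G(s)) = 208.5/(s + 11 + 208.5) = 208.5/(s + 219.5).
Time constant τ = 1/219.5 = 0.00456 s.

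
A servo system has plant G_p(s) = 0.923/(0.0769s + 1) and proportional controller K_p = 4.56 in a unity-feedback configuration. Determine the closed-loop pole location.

s = -67.74

Closed loop: T(s) = K_p·G_p/(1+K_p·G_p) = 4.209/(0.0769s + 1 + 4.209), with pole at s = −(1 + 4.209)/0.0769 = −67.74.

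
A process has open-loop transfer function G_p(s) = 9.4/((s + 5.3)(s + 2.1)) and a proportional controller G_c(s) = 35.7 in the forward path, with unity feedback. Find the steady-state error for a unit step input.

The loop is type 0. Static position error constant K_pos = G_c(0)·G_p(0) = 35.7·0.8446 = 30.15.
Steady-state error to a unit step: e_ss = 1/(1+K_pos) = 1/31.15 = 0.0321.

0.0321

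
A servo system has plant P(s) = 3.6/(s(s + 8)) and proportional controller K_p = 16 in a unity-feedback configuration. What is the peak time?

From 1 + K_pP(s) = 0: s² + 8s + 57.6 = 0 ⇒ ω_n = 7.589, ζ = 0.527.
Damped frequency ω_d = ω_n√(1−ζ²) = 6.45 rad/s, so peak time T_p = π/ω_d = 0.487 s.

T_p = 0.487 s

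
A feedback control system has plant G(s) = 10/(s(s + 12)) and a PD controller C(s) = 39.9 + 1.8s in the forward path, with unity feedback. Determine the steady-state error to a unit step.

0

The open loop C(s)G(s) has a pole at the origin (type 1), so the static position error constant is infinite and e_ss = 1/(1+∞) = 0.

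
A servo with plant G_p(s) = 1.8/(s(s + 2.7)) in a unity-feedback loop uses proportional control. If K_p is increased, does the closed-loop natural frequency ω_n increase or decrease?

increase

ω_n = √(1.8·K_p), which grows with K_p.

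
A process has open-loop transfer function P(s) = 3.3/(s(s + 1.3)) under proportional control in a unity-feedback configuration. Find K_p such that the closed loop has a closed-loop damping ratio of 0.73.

Closed-loop characteristic equation: s² + 1.3s + K_p·3.3 = 0.
So ω_n = √(3.3K_p) and 2ζω_n = 1.3, giving ζ = 1.3/(2√(3.3K_p)).
Setting ζ = 0.73: √(3.3K_p) = 1.3/(2·0.73) = 0.8904, so K_p = 0.7928/3.3 = 0.24.

K_p = 0.24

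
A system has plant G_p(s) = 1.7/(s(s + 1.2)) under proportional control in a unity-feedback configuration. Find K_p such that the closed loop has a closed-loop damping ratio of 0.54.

K_p = 0.726

Closed-loop characteristic equation: s² + 1.2s + K_p·1.7 = 0.
So ω_n = √(1.7K_p) and 2ζω_n = 1.2, giving ζ = 1.2/(2√(1.7K_p)).
Setting ζ = 0.54: √(1.7K_p) = 1.2/(2·0.54) = 1.111, so K_p = 1.235/1.7 = 0.726.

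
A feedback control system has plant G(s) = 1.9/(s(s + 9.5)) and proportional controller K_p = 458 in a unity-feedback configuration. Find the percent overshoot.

59.9%

Closed-loop characteristic equation: s² + 9.5s + 870.2 = 0, so ω_n = 29.5 rad/s and ζ = 9.5/(2·29.5) = 0.161.
%OS = 100·exp(−πζ/√(1−ζ²)) = 100·exp(−π·0.161/√0.9741) = 59.9%.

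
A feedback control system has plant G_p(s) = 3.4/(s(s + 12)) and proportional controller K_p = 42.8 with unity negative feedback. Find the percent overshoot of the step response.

16.5%

Closed-loop characteristic equation: s² + 12s + 145.5 = 0, so ω_n = 12.06 rad/s and ζ = 12/(2·12.06) = 0.4974.
%OS = 100·exp(−πζ/√(1−ζ²)) = 100·exp(−π·0.4974/√0.7526) = 16.5%.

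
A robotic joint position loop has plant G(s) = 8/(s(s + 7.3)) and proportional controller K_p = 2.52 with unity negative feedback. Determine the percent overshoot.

From 1 + K_pG(s) = 0: s² + 7.3s + 20.16 = 0 ⇒ ω_n = 4.49, ζ = 0.8129.
%OS = 100·exp(−πζ/√(1−ζ²)) = 100·exp(−π·0.8129/√0.3392) = 1.25%.

1.25%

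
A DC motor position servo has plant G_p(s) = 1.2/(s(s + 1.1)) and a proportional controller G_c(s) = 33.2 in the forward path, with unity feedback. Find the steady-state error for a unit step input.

The open loop G_c(s)G_p(s) has a pole at the origin (type 1), so the static position error constant is infinite and e_ss = 1/(1+∞) = 0.

0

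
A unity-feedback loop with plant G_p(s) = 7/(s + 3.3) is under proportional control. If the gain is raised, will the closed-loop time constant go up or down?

decrease

Closed-loop pole is at s = −(3.3+K_p·7); larger K_p moves it further left, so τ = 1/(3.3+K_p·7) decreases.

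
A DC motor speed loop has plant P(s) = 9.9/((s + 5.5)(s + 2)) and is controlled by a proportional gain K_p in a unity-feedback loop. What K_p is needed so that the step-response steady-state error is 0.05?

K_p = 21.1

The loop is type 0, so e_ss(step) = 1/(1 + K_pos) with K_pos = K_p·P(0).
P(0) = 0.9. Require 1/(1 + K_p·0.9) = 0.05, so 1 + 0.9·K_p = 20.
K_p = (20 − 1)/0.9 = 21.1.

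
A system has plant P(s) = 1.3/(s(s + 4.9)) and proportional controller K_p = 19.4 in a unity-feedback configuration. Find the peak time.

T_p = 0.717 s

Closed-loop characteristic equation: s² + 4.9s + 25.22 = 0, so ω_n = 5.022 rad/s and ζ = 4.9/(2·5.022) = 0.4879.
Damped frequency ω_d = ω_n√(1−ζ²) = 4.384 rad/s, so peak time T_p = π/ω_d = 0.717 s.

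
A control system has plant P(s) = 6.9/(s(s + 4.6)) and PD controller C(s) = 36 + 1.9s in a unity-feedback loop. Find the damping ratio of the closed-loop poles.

Forward path: (36 + 1.9s)·6.9/(s(s+4.6)). The closed-loop characteristic equation is s² + (4.6 + 6.9·1.9)s + 6.9·36 = 0.
That is s² + 17.71s + 248.4 = 0, so ω_n = 15.76 rad/s and ζ = 17.71/(2·15.76) = 0.5618.

ζ = 0.562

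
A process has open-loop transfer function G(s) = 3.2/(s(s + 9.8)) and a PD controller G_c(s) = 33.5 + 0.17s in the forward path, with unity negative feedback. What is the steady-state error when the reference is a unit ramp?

0.0914

The loop has one pole at the origin (type 1). Velocity error constant K_v = lim_{s→0} s·G_c(s)G(s) = 33.5·3.2/9.8 = 10.94.
Steady-state error to a unit ramp: e_ss = 1/K_v = 0.0914.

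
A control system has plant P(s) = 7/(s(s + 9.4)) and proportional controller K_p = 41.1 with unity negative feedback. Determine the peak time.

T_p = 0.193 s

From 1 + K_pP(s) = 0: s² + 9.4s + 287.7 = 0 ⇒ ω_n = 16.96, ζ = 0.2771.
Damped frequency ω_d = ω_n√(1−ζ²) = 16.3 rad/s, so peak time T_p = π/ω_d = 0.193 s.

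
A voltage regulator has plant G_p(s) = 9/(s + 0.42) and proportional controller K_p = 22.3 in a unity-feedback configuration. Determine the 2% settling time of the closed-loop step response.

Closed-loop transfer function: T(s) = K_p·G_p(s)/(1 + K_p·G_p(s)) = 200.7/(s + 0.42 + 200.7) = 200.7/(s + 201.1).
Time constant τ = 1/201.1 = 0.004972 s, so the 2% settling time is about 4τ = 0.0199 s.

T_s ≈ 0.0199 s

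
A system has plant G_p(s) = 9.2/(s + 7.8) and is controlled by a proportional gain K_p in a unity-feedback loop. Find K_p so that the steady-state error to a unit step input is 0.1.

K_p = 7.63

For a type-0 loop with proportional control, e_ss = 1/(1 + K_p·G_p(0)).
G_p(0) = 1.179. Require 1/(1 + K_p·1.179) = 0.1, so 1 + 1.179·K_p = 10.
K_p = (10 − 1)/1.179 = 7.63.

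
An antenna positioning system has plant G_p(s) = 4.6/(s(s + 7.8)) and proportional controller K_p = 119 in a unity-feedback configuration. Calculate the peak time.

The closed-loop denominator s² + 7.8s + 547.4 gives ω_n = √547.4 = 23.4 and ζ = 7.8/(2ω_n) = 0.1667.
Damped frequency ω_d = ω_n√(1−ζ²) = 23.07 rad/s, so peak time T_p = π/ω_d = 0.136 s.

T_p = 0.136 s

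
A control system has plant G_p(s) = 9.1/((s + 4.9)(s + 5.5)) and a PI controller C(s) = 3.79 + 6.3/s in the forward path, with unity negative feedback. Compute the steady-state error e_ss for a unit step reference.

The open loop C(s)G_p(s) has a pole at the origin (type 1), so the static position error constant is infinite and e_ss = 1/(1+∞) = 0.

0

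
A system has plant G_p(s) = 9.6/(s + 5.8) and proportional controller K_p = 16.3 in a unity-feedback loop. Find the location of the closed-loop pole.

Closed-loop transfer function: T(s) = K_p·G_p(s)/(1 + K_p·G_p(s)) = 156.5/(s + 5.8 + 156.5) = 156.5/(s + 162.3).
The closed-loop pole is at s = −162.3.

s = -162.3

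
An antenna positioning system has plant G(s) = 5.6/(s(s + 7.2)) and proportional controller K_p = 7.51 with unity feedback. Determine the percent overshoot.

12.3%

From 1 + K_pG(s) = 0: s² + 7.2s + 42.06 = 0 ⇒ ω_n = 6.485, ζ = 0.5551.
%OS = 100·exp(−πζ/√(1−ζ²)) = 100·exp(−π·0.5551/√0.6918) = 12.3%.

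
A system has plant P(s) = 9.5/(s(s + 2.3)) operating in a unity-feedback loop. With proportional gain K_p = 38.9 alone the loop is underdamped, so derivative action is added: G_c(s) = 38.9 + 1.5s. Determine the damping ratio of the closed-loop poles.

ζ = 0.43

Forward path: (38.9 + 1.5s)·9.5/(s(s+2.3)). The closed-loop characteristic equation is s² + (2.3 + 9.5·1.5)s + 9.5·38.9 = 0.
That is s² + 16.55s + 369.6 = 0, so ω_n = 19.22 rad/s and ζ = 16.55/(2·19.22) = 0.4305.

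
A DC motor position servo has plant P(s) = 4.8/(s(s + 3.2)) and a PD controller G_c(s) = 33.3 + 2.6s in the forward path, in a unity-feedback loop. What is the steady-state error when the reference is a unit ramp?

0.02

The loop has one pole at the origin (type 1). Velocity error constant K_v = lim_{s→0} s·G_c(s)P(s) = 33.3·4.8/3.2 = 49.95.
Steady-state error to a unit ramp: e_ss = 1/K_v = 0.02.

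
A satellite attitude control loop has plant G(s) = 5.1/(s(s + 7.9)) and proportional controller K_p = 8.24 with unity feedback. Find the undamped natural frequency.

ω_n = 6.48 rad/s

The closed-loop denominator is s(s+7.9) + 8.24·5.1 = s² + 7.9s + 42.02.
So ω_n² = 42.02 ⇒ ω_n = 6.483 rad/s, and ζ = 7.9/(2ω_n) = 0.609.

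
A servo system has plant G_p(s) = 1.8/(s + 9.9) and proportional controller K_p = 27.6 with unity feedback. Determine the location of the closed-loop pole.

Closed-loop transfer function: T(s) = K_p·G_p(s)/(1 + K_p·G_p(s)) = 49.68/(s + 9.9 + 49.68) = 49.68/(s + 59.58).
The closed-loop pole is at s = −59.58.

s = -59.58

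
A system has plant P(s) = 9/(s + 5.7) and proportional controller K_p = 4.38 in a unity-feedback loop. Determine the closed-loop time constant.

Closed-loop transfer function: T(s) = K_p·P(s)/(1 + K_p·P(s)) = 39.42/(s + 5.7 + 39.42) = 39.42/(s + 45.12).
Time constant τ = 1/45.12 = 0.0222 s.

τ = 0.0222 s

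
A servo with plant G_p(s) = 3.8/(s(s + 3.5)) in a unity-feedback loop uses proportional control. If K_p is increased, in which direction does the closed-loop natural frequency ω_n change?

ω_n = √(3.8·K_p), which grows with K_p.

increase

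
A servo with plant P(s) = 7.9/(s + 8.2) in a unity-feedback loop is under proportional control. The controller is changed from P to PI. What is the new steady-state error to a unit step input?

Adding integral action puts a pole at s = 0 in the forward path, raising the system type to 1; a type-1 loop has zero steady-state error to a step.

0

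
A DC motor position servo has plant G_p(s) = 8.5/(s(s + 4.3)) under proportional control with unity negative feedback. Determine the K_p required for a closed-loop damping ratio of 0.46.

Closed-loop characteristic equation: s² + 4.3s + K_p·8.5 = 0.
So ω_n = √(8.5K_p) and 2ζω_n = 4.3, giving ζ = 4.3/(2√(8.5K_p)).
Setting ζ = 0.46: √(8.5K_p) = 4.3/(2·0.46) = 4.674, so K_p = 21.85/8.5 = 2.57.

K_p = 2.57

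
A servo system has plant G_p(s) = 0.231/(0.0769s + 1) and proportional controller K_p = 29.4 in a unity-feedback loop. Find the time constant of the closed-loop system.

τ = 0.00987 s

Closed loop: T(s) = K_p·G_p/(1+K_p·G_p) = 6.791/(0.0769s + 1 + 6.791), with pole at s = −(1 + 6.791)/0.0769 = −101.3.
Closed-loop time constant τ = 1/101.3 = 0.00987 s.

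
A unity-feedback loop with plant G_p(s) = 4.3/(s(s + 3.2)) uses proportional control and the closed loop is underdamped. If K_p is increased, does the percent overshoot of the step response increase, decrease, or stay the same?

increase

Characteristic equation s² + 3.2s + K_p·4.3 = 0: raising K_p raises ω_n while 2ζω_n = 3.2 is fixed, so ζ falls and overshoot grows.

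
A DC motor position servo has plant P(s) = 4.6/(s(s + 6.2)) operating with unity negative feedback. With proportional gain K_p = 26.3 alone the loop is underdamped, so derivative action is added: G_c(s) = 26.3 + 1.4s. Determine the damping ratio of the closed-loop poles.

Forward path: (26.3 + 1.4s)·4.6/(s(s+6.2)). The closed-loop characteristic equation is s² + (6.2 + 4.6·1.4)s + 4.6·26.3 = 0.
That is s² + 12.64s + 121 = 0, so ω_n = 11 rad/s and ζ = 12.64/(2·11) = 0.5746.

ζ = 0.575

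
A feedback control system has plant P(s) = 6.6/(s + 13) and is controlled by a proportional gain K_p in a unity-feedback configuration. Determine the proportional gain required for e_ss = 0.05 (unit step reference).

K_p = 37.4

For a type-0 loop with proportional control, e_ss = 1/(1 + K_p·P(0)).
P(0) = 0.5077. Require 1/(1 + K_p·0.5077) = 0.05, so 1 + 0.5077·K_p = 20.
K_p = (20 − 1)/0.5077 = 37.4.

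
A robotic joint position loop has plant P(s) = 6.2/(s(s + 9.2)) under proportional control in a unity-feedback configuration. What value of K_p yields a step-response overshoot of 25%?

From %OS = 100·exp(−πζ/√(1−ζ²)) = 25%, ζ = −ln(0.25)/√(π²+ln²(0.25)) = 0.4037.
Characteristic equation s² + 9.2s + 6.2K_p = 0 gives ζ = 9.2/(2√(6.2K_p)).
Setting ζ = 0.4037: √(6.2K_p) = 9.2/(2·0.4037) = 11.39, so K_p = 129.8/6.2 = 20.9.

K_p = 20.9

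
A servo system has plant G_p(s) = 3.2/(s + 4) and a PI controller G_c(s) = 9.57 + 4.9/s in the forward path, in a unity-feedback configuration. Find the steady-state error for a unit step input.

The open loop G_c(s)G_p(s) has a pole at the origin (type 1), so the static position error constant is infinite and e_ss = 1/(1+∞) = 0.

0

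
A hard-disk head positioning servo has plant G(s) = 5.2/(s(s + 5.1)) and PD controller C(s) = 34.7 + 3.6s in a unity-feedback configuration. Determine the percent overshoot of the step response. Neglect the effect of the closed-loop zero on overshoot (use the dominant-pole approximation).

0.242%

Forward path: (34.7 + 3.6s)·5.2/(s(s+5.1)). The closed-loop characteristic equation is s² + (5.1 + 5.2·3.6)s + 5.2·34.7 = 0.
That is s² + 23.82s + 180.4 = 0, so ω_n = 13.43 rad/s and ζ = 23.82/(2·13.43) = 0.8866.
%OS = 100·exp(−πζ/√(1−ζ²)) = 0.242%.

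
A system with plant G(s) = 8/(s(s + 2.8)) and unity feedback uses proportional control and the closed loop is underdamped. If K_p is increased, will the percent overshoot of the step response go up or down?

increase

ζ = 2.8/(2√(8K_p)) decreases as K_p grows; lower damping means more overshoot.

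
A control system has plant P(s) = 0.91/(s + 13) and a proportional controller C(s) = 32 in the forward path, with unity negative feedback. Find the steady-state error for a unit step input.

The loop is type 0. Static position error constant K_pos = C(0)·P(0) = 32·0.07 = 2.24.
Steady-state error to a unit step: e_ss = 1/(1+K_pos) = 1/3.24 = 0.309.

0.309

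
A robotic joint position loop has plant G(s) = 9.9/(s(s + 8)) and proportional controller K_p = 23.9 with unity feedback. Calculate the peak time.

T_p = 0.212 s

The closed-loop denominator s² + 8s + 236.6 gives ω_n = √236.6 = 15.38 and ζ = 8/(2ω_n) = 0.26.
Damped frequency ω_d = ω_n√(1−ζ²) = 14.85 rad/s, so peak time T_p = π/ω_d = 0.212 s.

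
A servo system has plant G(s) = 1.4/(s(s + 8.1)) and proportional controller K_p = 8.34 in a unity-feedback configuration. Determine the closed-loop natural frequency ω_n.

1 + K_p·G(s) = 0 gives s² + 8.1s + 11.68 = 0.
So ω_n² = 11.68 ⇒ ω_n = 3.417 rad/s, and ζ = 8.1/(2ω_n) = 1.19.

ω_n = 3.42 rad/s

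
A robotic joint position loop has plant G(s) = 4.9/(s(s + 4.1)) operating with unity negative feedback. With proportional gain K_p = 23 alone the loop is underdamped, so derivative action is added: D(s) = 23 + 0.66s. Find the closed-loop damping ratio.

Forward path: (23 + 0.66s)·4.9/(s(s+4.1)). The closed-loop characteristic equation is s² + (4.1 + 4.9·0.66)s + 4.9·23 = 0.
That is s² + 7.334s + 112.7 = 0, so ω_n = 10.62 rad/s and ζ = 7.334/(2·10.62) = 0.3454.

ζ = 0.345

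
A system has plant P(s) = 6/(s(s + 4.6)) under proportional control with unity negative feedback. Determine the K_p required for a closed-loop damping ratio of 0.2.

Closed-loop characteristic equation: s² + 4.6s + K_p·6 = 0.
So ω_n = √(6K_p) and 2ζω_n = 4.6, giving ζ = 4.6/(2√(6K_p)).
Setting ζ = 0.2: √(6K_p) = 4.6/(2·0.2) = 11.5, so K_p = 132.2/6 = 22.

K_p = 22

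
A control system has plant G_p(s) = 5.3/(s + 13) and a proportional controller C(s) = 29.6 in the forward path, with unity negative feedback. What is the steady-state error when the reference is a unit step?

0.0765

The loop is type 0. Static position error constant K_pos = C(0)·G_p(0) = 29.6·0.4077 = 12.07.
Steady-state error to a unit step: e_ss = 1/(1+K_pos) = 1/13.07 = 0.0765.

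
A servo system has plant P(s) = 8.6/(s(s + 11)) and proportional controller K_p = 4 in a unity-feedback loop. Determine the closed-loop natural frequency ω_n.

ω_n = 5.87 rad/s

1 + K_p·P(s) = 0 gives s² + 11s + 34.4 = 0.
Matching s² + 2ζω_n s + ω_n²: ω_n = √34.4 = 5.865 rad/s and 2ζω_n = 11, so ζ = 11/(2·5.865) = 0.938.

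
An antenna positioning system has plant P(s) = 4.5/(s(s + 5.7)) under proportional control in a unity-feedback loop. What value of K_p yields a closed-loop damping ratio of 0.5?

Closed-loop characteristic equation: s² + 5.7s + K_p·4.5 = 0.
So ω_n = √(4.5K_p) and 2ζω_n = 5.7, giving ζ = 5.7/(2√(4.5K_p)).
Setting ζ = 0.5: √(4.5K_p) = 5.7/(2·0.5) = 5.7, so K_p = 32.49/4.5 = 7.22.

K_p = 7.22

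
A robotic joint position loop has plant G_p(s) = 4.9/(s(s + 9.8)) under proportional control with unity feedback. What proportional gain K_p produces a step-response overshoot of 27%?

K_p = 33.1

From %OS = 100·exp(−πζ/√(1−ζ²)) = 27%, ζ = −ln(0.27)/√(π²+ln²(0.27)) = 0.3847.
Characteristic equation s² + 9.8s + 4.9K_p = 0 gives ζ = 9.8/(2√(4.9K_p)).
Setting ζ = 0.3847: √(4.9K_p) = 9.8/(2·0.3847) = 12.74, so K_p = 162.2/4.9 = 33.1.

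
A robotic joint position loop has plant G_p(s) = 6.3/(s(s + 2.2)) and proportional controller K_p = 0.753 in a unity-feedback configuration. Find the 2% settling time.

The closed-loop denominator s² + 2.2s + 4.744 gives ω_n = √4.744 = 2.178 and ζ = 2.2/(2ω_n) = 0.505.
2% settling time T_s ≈ 4/(ζω_n) = 4/1.1 = 3.64 s.

T_s ≈ 3.64 s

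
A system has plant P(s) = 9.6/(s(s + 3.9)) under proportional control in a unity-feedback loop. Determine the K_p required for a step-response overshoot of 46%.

From %OS = 100·exp(−πζ/√(1−ζ²)) = 46%, ζ = −ln(0.46)/√(π²+ln²(0.46)) = 0.24.
Characteristic equation s² + 3.9s + 9.6K_p = 0 gives ζ = 3.9/(2√(9.6K_p)).
Setting ζ = 0.24: √(9.6K_p) = 3.9/(2·0.24) = 8.127, so K_p = 66.04/9.6 = 6.88.

K_p = 6.88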